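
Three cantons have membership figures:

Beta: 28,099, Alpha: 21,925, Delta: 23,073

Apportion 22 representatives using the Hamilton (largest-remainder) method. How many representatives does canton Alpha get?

7

The standard divisor is 73097/22 ≈ 3322.591.
Standard quotas: Beta 8.4570, Alpha 6.5988, Delta 6.9443.
Lower quotas: Beta 8, Alpha 6, Delta 6 (sum 20, leaving 2 seats).
Remainders in descending order: Delta 0.9443, Alpha 0.5988, Beta 0.4570.
Largest remainders: Delta, Alpha receive the extra seats.
Alpha receives 7.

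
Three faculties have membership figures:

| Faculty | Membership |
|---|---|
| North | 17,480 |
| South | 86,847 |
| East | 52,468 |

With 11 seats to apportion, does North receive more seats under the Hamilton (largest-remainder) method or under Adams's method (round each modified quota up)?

Adams

Hamilton: North 1, South 6, East 4.
Adams: North 2, South 5, East 4.
North gets 1 under Hamilton and 2 under Adams.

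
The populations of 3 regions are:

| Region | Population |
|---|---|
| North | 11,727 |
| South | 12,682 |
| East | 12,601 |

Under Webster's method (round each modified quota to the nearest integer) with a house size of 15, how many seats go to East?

5

Standard divisor 37010/15 ≈ 2467.333; standard quotas: North 4.753, South 5.140, East 5.107.
Rounding to the nearest integer gives North 5, South 5, East 5 — total 15, matching the house size, so no adjustment is needed.
East receives 5.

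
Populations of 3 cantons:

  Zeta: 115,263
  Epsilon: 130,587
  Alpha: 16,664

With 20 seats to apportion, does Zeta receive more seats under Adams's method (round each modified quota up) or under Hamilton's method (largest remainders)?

Hamilton

Adams: Zeta 8, Epsilon 10, Alpha 2.
Hamilton: Zeta 9, Epsilon 10, Alpha 1.
Zeta gets 8 under Adams and 9 under Hamilton.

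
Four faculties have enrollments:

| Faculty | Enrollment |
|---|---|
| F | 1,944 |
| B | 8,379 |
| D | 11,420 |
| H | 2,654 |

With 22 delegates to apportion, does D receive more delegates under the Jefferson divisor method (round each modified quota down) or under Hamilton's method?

Jefferson

Jefferson: F 1, B 8, D 11, H 2.
Hamilton: F 2, B 8, D 10, H 2.
D gets 11 under Jefferson and 10 under Hamilton.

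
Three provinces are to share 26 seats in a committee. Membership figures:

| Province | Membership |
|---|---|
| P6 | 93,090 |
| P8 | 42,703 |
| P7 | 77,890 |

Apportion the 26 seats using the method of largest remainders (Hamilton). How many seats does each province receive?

Standard divisor: 213683 ÷ 26 ≈ 8218.577.
Standard quotas: P6 11.3268, P8 5.1959, P7 9.4773.
Lower quotas: P6 11, P8 5, P7 9 (sum 25, leaving 1 seat).
Remainders in descending order: P7 0.4773, P6 0.3268, P8 0.1959.
Largest remainder: P7 receives the extra seat.

P6 11, P8 5, P7 10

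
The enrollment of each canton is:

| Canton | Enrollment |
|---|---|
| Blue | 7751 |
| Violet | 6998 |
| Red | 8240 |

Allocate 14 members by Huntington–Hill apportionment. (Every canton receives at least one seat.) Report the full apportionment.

Blue 5; Violet 4; Red 5

With divisor 1649: modified quotas Blue 4.700, Violet 4.244, Red 4.997.
Geometric-mean thresholds: Blue √(4·5)=4.472, Violet √(4·5)=4.472, Red √(4·5)=4.472.
Each quota rounded against its threshold gives Blue 5, Violet 4, Red 5 (total 14).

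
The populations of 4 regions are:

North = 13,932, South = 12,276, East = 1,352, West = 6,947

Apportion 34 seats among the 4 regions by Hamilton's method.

North=14; South=12; East=1; West=7

Standard divisor: 34507 ÷ 34 ≈ 1014.912.
Standard quotas: North 13.7273, South 12.0956, East 1.3321, West 6.8449.
Lower quotas: North 13, South 12, East 1, West 6 (sum 32, leaving 2 seats).
Remainders in descending order: West 0.8449, North 0.7273, East 0.3321, South 0.0956.
Largest remainders: West, North receive the extra seats.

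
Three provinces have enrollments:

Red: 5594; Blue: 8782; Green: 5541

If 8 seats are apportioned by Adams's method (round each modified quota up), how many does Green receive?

2

Standard divisor 19917/8 ≈ 2489.625; standard quotas: Red 2.247, Blue 3.527, Green 2.226.
Rounding up gives 3, 4, 3 = 10 seats, so the divisor must be adjusted.
With modified divisor 2900: modified quotas Red 1.929, Blue 3.028, Green 1.911.
Rounding up: Red 2, Blue 4, Green 2 (total 8).
Green receives 2.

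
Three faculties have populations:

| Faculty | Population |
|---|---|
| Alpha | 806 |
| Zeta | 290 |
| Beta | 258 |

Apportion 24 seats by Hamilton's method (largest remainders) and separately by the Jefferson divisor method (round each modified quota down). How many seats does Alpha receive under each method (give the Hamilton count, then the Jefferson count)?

Hamilton: Alpha 14, Zeta 5, Beta 5.
Jefferson: Alpha 15, Zeta 5, Beta 4.
Alpha gets 14 under Hamilton and 15 under Jefferson.

14 and 15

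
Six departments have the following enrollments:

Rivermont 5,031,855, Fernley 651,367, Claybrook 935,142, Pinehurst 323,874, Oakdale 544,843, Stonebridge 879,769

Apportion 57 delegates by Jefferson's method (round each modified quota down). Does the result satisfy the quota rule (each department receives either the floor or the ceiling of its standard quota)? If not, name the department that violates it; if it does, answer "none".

Rivermont

Standard quotas: Rivermont 34.280, Fernley 4.438, Claybrook 6.371, Pinehurst 2.206, Oakdale 3.712, Stonebridge 5.994.
Jefferson allocation: Rivermont 36, Fernley 4, Claybrook 6, Pinehurst 2, Oakdale 3, Stonebridge 6.
Rivermont has quota 34.280 (lower 34, upper 35) but receives 36 — outside the quota interval.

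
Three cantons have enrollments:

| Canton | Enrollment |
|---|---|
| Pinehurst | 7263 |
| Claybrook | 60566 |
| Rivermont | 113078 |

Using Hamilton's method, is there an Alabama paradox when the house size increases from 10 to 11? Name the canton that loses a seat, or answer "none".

At 10 seats: Pinehurst 1, Claybrook 3, Rivermont 6.
At 11 seats: Pinehurst 0, Claybrook 4, Rivermont 7.
Pinehurst drops from 1 to 0.

Pinehurst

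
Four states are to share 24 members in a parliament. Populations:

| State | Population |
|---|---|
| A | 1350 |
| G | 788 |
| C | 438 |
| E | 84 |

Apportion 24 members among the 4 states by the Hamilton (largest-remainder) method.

The standard divisor is 2660/24 ≈ 110.833.
Standard quotas: A 12.180, G 7.110, C 3.952, E 0.758.
Lower quotas: A 12, G 7, C 3, E 0 (sum 22, leaving 2 seats).
Remainders in descending order: C 0.952, E 0.758, A 0.180, G 0.110.
Largest remainders: C, E receive the extra seats.

A: 12, G: 7, C: 4, E: 1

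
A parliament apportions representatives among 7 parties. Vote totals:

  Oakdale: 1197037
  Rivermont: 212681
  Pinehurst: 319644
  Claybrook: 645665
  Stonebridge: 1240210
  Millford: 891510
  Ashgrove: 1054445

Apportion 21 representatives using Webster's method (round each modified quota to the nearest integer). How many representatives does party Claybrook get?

2

Standard divisor 5561192/21 ≈ 264818.667; standard quotas: Oakdale 4.520, Rivermont 0.803, Pinehurst 1.207, Claybrook 2.438, Stonebridge 4.683, Millford 3.366, Ashgrove 3.982.
Rounding to the nearest integer gives Oakdale 5, Rivermont 1, Pinehurst 1, Claybrook 2, Stonebridge 5, Millford 3, Ashgrove 4 — total 21, matching the house size, so no adjustment is needed.
Claybrook receives 2.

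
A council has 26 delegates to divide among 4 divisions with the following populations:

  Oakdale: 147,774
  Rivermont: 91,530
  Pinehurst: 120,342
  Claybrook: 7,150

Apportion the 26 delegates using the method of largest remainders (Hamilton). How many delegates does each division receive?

Standard divisor: 366796 ÷ 26 ≈ 14107.538.
Standard quotas: Oakdale 10.4748, Rivermont 6.4880, Pinehurst 8.5303, Claybrook 0.5068.
Lower quotas: Oakdale 10, Rivermont 6, Pinehurst 8, Claybrook 0 (sum 24, leaving 2 seats).
Remainders in descending order: Pinehurst 0.5303, Claybrook 0.5068, Rivermont 0.4880, Oakdale 0.4748.
Largest remainders: Pinehurst, Claybrook receive the extra seats.

Oakdale: 10, Rivermont: 6, Pinehurst: 9, Claybrook: 1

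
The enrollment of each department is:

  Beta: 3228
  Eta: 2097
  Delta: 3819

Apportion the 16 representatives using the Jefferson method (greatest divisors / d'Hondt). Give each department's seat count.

Standard divisor 9144/16 ≈ 571.5; standard quotas: Beta 5.648, Eta 3.669, Delta 6.682.
Rounding down gives 5, 3, 6 = 14 seats, so the divisor must be adjusted.
With modified divisor 530: modified quotas Beta 6.091, Eta 3.957, Delta 7.206.
Rounding down: Beta 6, Eta 3, Delta 7 (total 16).

Beta 6; Eta 3; Delta 7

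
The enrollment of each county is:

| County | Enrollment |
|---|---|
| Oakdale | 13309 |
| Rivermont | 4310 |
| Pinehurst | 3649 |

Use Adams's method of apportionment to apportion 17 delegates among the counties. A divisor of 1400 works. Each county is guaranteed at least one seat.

Oakdale=10, Rivermont=4, Pinehurst=3

With modified divisor 1400: modified quotas Oakdale 9.506, Rivermont 3.079, Pinehurst 2.606.
Rounding up: Oakdale 10, Rivermont 4, Pinehurst 3 (total 17).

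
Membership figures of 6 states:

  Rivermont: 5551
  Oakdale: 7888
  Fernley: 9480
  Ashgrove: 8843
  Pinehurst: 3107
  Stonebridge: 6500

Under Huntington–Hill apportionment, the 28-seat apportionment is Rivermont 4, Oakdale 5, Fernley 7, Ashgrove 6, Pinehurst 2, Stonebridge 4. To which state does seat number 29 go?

Stonebridge

Priority for the next seat is population ÷ (√(s·(s+1))).
Priorities: Rivermont 1241.241, Oakdale 1440.145, Fernley 1266.818, Ashgrove 1364.505, Pinehurst 1268.427, Stonebridge 1453.444.
Highest priority: Stonebridge.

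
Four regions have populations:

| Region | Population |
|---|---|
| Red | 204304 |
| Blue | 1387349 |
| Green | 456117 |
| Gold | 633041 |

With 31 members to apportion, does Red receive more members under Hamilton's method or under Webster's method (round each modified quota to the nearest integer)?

Hamilton: Red 3, Blue 16, Green 5, Gold 7.
Webster: Red 2, Blue 16, Green 5, Gold 8.
Red gets 3 under Hamilton and 2 under Webster.

Hamilton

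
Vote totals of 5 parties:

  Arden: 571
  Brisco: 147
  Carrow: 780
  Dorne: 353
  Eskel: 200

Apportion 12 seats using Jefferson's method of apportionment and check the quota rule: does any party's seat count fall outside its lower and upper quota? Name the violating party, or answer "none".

none

Standard quotas: Arden 3.341, Brisco 0.860, Carrow 4.564, Dorne 2.065, Eskel 1.170.
Jefferson allocation: Arden 3, Brisco 1, Carrow 5, Dorne 2, Eskel 1.
Every allocation lies between the lower and upper quota.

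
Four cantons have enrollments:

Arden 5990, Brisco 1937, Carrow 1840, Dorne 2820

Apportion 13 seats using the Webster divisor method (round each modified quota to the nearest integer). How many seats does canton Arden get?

6

Standard divisor 12587/13 ≈ 968.231; standard quotas: Arden 6.187, Brisco 2.001, Carrow 1.900, Dorne 2.913.
Rounding to the nearest integer gives Arden 6, Brisco 2, Carrow 2, Dorne 3 — total 13, matching the house size, so no adjustment is needed.
Arden receives 6.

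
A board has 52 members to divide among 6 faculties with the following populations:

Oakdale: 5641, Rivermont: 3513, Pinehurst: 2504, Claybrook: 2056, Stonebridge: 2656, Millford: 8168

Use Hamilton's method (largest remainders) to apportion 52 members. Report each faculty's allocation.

Oakdale: 12, Rivermont: 8, Pinehurst: 5, Claybrook: 4, Stonebridge: 6, Millford: 17

The standard divisor is 24538/52 ≈ 471.885.
Standard quotas: Oakdale 11.9542, Rivermont 7.4446, Pinehurst 5.3064, Claybrook 4.3570, Stonebridge 5.6285, Millford 17.3093.
Lower quotas: Oakdale 11, Rivermont 7, Pinehurst 5, Claybrook 4, Stonebridge 5, Millford 17 (sum 49, leaving 3 seats).
Remainders in descending order: Oakdale 0.9542, Stonebridge 0.6285, Rivermont 0.4446, Claybrook 0.3570, Millford 0.3093, Pinehurst 0.3064.
The surplus seats go to Oakdale, Stonebridge, Rivermont.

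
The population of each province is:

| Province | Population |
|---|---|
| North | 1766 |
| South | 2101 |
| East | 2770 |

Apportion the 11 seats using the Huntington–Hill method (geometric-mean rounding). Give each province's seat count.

North: 3, South: 3, East: 5

With divisor 613: modified quotas North 2.881, South 3.427, East 4.519.
Geometric-mean thresholds: North √(2·3)=2.449, South √(3·4)=3.464, East √(4·5)=4.472.
Each quota rounded against its threshold gives North 3, South 3, East 5 (total 11).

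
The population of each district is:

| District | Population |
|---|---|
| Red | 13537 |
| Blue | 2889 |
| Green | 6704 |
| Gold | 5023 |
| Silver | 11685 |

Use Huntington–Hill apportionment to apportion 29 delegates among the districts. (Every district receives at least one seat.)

Red: 10, Blue: 2, Green: 5, Gold: 4, Silver: 8

With divisor 1402: modified quotas Red 9.655, Blue 2.061, Green 4.782, Gold 3.583, Silver 8.335.
Geometric-mean thresholds: Red √(9·10)=9.487, Blue √(2·3)=2.449, Green √(4·5)=4.472, Gold √(3·4)=3.464, Silver √(8·9)=8.485.
Each quota rounded against its threshold gives Red 10, Blue 2, Green 5, Gold 4, Silver 8 (total 29).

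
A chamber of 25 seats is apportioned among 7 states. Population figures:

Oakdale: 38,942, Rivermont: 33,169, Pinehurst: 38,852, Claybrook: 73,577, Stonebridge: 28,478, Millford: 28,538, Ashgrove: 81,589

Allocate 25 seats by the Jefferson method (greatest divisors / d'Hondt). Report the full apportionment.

Standard divisor 323145/25 ≈ 12925.8; standard quotas: Oakdale 3.013, Rivermont 2.566, Pinehurst 3.006, Claybrook 5.692, Stonebridge 2.203, Millford 2.208, Ashgrove 6.312.
Rounding down gives 3, 2, 3, 5, 2, 2, 6 = 23 seats, so the divisor must be adjusted.
With modified divisor 11400: modified quotas Oakdale 3.416, Rivermont 2.910, Pinehurst 3.408, Claybrook 6.454, Stonebridge 2.498, Millford 2.503, Ashgrove 7.157.
Rounding down: Oakdale 3, Rivermont 2, Pinehurst 3, Claybrook 6, Stonebridge 2, Millford 2, Ashgrove 7 (total 25).

Oakdale: 3; Rivermont: 2; Pinehurst: 3; Claybrook: 6; Stonebridge: 2; Millford: 2; Ashgrove: 7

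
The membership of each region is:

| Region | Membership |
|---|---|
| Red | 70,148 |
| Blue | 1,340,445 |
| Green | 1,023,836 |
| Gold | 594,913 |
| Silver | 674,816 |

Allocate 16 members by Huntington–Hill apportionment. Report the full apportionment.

Red=1, Blue=6, Green=4, Gold=2, Silver=3

With divisor 243801: modified quotas Red 0.288, Blue 5.498, Green 4.199, Gold 2.440, Silver 2.768.
Geometric-mean thresholds: Red (min 1), Blue √(5·6)=5.477, Green √(4·5)=4.472, Gold √(2·3)=2.449, Silver √(2·3)=2.449.
Each quota rounded against its threshold gives Red 1, Blue 6, Green 4, Gold 2, Silver 3 (total 16).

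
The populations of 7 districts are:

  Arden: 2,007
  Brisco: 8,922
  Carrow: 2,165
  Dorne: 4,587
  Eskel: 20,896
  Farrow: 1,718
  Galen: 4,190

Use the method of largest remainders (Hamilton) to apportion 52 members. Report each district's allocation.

Arden 2, Brisco 11, Carrow 3, Dorne 5, Eskel 24, Farrow 2, Galen 5

The standard divisor is 44485/52 ≈ 855.481.
Standard quotas: Arden 2.3460, Brisco 10.4292, Carrow 2.5307, Dorne 5.3619, Eskel 24.4260, Farrow 2.0082, Galen 4.8978.
Lower quotas: Arden 2, Brisco 10, Carrow 2, Dorne 5, Eskel 24, Farrow 2, Galen 4 (sum 49, leaving 3 seats).
Remainders in descending order: Galen 0.8978, Carrow 0.5307, Brisco 0.4292, Eskel 0.4260, Dorne 0.3619, Arden 0.3460, Farrow 0.0082.
Largest remainders: Galen, Carrow, Brisco receive the extra seats.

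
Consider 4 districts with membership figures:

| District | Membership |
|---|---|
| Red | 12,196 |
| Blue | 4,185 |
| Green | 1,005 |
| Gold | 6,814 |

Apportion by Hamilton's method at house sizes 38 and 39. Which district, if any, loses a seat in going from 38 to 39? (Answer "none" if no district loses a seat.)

Green

At 38 seats: Red 19, Blue 6, Green 2, Gold 11.
At 39 seats: Red 20, Blue 7, Green 1, Gold 11.
Green drops from 2 to 1.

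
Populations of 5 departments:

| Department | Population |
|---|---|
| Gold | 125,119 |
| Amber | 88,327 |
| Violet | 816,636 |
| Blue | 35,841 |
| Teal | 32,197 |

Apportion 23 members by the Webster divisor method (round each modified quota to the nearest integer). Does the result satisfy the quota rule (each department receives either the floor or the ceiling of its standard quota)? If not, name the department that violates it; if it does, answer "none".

Violet

Standard quotas: Gold 2.621, Amber 1.850, Violet 17.104, Blue 0.751, Teal 0.674.
Webster allocation: Gold 3, Amber 2, Violet 16, Blue 1, Teal 1.
Violet has quota 17.104 (lower 17, upper 18) but receives 16 — outside the quota interval.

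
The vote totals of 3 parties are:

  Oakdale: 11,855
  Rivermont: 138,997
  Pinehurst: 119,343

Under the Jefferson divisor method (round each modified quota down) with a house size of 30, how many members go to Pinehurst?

13

Standard divisor 270195/30 ≈ 9006.5; standard quotas: Oakdale 1.316, Rivermont 15.433, Pinehurst 13.251.
Rounding down gives 1, 15, 13 = 29 seats, so the divisor must be adjusted.
With modified divisor 8600: modified quotas Oakdale 1.378, Rivermont 16.162, Pinehurst 13.877.
Rounding down: Oakdale 1, Rivermont 16, Pinehurst 13 (total 30).
Pinehurst receives 13.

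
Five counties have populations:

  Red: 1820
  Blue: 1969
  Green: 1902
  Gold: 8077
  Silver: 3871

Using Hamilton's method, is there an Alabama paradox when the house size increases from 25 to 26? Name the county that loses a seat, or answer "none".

Red

At 25 seats: Red 3, Blue 3, Green 3, Gold 11, Silver 5.
At 26 seats: Red 2, Blue 3, Green 3, Gold 12, Silver 6.
Red drops from 3 to 2.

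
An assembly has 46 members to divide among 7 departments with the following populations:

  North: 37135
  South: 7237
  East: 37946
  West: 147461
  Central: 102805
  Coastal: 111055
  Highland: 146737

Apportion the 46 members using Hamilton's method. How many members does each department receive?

Standard divisor: 590376 ÷ 46 ≈ 12834.261.
Standard quotas: North 2.8934, South 0.5639, East 2.9566, West 11.4896, Central 8.0102, Coastal 8.6530, Highland 11.4332.
Lower quotas: North 2, South 0, East 2, West 11, Central 8, Coastal 8, Highland 11 (sum 42, leaving 4 seats).
Remainders in descending order: East 0.9566, North 0.8934, Coastal 0.6530, South 0.5639, West 0.4896, Highland 0.4332, Central 0.0102.
The surplus seats go to East, North, Coastal, South.

North: 3; South: 1; East: 3; West: 11; Central: 8; Coastal: 9; Highland: 11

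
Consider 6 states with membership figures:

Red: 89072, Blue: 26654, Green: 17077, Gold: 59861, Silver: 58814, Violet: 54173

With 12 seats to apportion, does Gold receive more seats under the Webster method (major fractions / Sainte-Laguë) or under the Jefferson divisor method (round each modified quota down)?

Webster: Red 4, Blue 1, Green 1, Gold 2, Silver 2, Violet 2.
Jefferson: Red 4, Blue 1, Green 0, Gold 3, Silver 2, Violet 2.
Gold gets 2 under Webster and 3 under Jefferson.

Jefferson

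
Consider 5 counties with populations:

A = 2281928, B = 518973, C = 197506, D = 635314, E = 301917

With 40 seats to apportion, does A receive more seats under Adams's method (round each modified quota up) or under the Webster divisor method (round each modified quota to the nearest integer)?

Webster

Adams: A 22, B 6, C 2, D 7, E 3.
Webster: A 23, B 5, C 2, D 7, E 3.
A gets 22 under Adams and 23 under Webster.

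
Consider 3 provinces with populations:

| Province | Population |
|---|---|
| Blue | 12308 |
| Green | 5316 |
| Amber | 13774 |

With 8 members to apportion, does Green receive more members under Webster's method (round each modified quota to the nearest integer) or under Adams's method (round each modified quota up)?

Adams

Webster: Blue 3, Green 1, Amber 4.
Adams: Blue 3, Green 2, Amber 3.
Green gets 1 under Webster and 2 under Adams.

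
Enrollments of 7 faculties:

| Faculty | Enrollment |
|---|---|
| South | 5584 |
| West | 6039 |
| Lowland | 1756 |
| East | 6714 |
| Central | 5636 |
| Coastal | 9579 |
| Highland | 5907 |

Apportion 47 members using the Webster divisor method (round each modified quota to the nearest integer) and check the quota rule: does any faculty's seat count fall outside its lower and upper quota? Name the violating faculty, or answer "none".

Standard quotas: South 6.368, West 6.887, Lowland 2.002, East 7.656, Central 6.427, Coastal 10.924, Highland 6.736.
Webster allocation: South 6, West 7, Lowland 2, East 8, Central 6, Coastal 11, Highland 7.
Every allocation lies between the lower and upper quota.

none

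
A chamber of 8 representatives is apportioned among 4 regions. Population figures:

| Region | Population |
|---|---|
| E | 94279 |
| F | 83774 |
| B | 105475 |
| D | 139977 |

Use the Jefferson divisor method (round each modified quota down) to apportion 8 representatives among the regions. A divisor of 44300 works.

E 2, F 1, B 2, D 3

With modified divisor 44300: modified quotas E 2.128, F 1.891, B 2.381, D 3.160.
Rounding down: E 2, F 1, B 2, D 3 (total 8).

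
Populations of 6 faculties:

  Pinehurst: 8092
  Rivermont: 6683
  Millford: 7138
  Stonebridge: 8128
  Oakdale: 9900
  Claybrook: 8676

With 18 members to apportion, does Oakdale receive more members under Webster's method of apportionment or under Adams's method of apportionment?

Webster

Webster: Pinehurst 3, Rivermont 2, Millford 3, Stonebridge 3, Oakdale 4, Claybrook 3.
Adams: Pinehurst 3, Rivermont 3, Millford 3, Stonebridge 3, Oakdale 3, Claybrook 3.
Oakdale gets 4 under Webster and 3 under Adams.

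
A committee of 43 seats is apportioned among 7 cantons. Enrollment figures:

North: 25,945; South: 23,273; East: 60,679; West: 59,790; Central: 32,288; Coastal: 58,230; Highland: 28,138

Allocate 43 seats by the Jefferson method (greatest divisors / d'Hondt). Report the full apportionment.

Standard divisor 288343/43 ≈ 6705.651; standard quotas: North 3.869, South 3.471, East 9.049, West 8.916, Central 4.815, Coastal 8.684, Highland 4.196.
Rounding down gives 3, 3, 9, 8, 4, 8, 4 = 39 seats, so the divisor must be adjusted.
With modified divisor 6300: modified quotas North 4.118, South 3.694, East 9.632, West 9.490, Central 5.125, Coastal 9.243, Highland 4.466.
Rounding down: North 4, South 3, East 9, West 9, Central 5, Coastal 9, Highland 4 (total 43).

North 4, South 3, East 9, West 9, Central 5, Coastal 9, Highland 4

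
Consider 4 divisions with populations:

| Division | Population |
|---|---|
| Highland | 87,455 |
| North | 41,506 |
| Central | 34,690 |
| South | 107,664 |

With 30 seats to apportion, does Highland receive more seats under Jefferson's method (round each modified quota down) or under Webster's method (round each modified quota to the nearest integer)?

Jefferson: Highland 10, North 4, Central 4, South 12.
Webster: Highland 9, North 5, Central 4, South 12.
Highland gets 10 under Jefferson and 9 under Webster.

Jefferson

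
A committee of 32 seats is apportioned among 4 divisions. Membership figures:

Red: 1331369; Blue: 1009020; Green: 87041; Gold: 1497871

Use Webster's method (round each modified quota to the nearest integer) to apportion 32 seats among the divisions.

Standard divisor 3925301/32 ≈ 122665.656; standard quotas: Red 10.854, Blue 8.226, Green 0.710, Gold 12.211.
Rounding to the nearest integer gives Red 11, Blue 8, Green 1, Gold 12 — total 32, matching the house size, so no adjustment is needed.

Red 11, Blue 8, Green 1, Gold 12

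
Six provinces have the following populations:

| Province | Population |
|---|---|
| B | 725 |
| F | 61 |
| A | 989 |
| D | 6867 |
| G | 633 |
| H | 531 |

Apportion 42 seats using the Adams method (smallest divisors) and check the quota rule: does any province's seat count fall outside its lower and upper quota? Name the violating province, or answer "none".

Standard quotas: B 3.105, F 0.261, A 4.236, D 29.412, G 2.711, H 2.274.
Adams allocation: B 3, F 1, A 4, D 28, G 3, H 3.
D has quota 29.412 (lower 29, upper 30) but receives 28 — outside the quota interval.

D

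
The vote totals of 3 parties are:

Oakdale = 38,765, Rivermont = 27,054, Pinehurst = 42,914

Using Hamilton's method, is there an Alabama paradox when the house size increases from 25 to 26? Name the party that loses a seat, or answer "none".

At 25 seats: Oakdale 9, Rivermont 6, Pinehurst 10.
At 26 seats: Oakdale 9, Rivermont 7, Pinehurst 10.
No party's allocation decreased.

none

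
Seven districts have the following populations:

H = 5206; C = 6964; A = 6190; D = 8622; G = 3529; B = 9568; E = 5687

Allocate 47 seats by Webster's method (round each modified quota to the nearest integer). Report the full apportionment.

H=5, C=7, A=6, D=9, G=4, B=10, E=6

Standard divisor 45766/47 ≈ 973.745; standard quotas: H 5.346, C 7.152, A 6.357, D 8.854, G 3.624, B 9.826, E 5.840.
Rounding to the nearest integer gives H 5, C 7, A 6, D 9, G 4, B 10, E 6 — total 47, matching the house size, so no adjustment is needed.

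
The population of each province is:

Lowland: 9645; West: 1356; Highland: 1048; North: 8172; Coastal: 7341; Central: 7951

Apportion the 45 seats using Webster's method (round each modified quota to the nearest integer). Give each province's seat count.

Lowland 12; West 2; Highland 1; North 11; Coastal 9; Central 10

Standard divisor 35513/45 ≈ 789.178; standard quotas: Lowland 12.222, West 1.718, Highland 1.328, North 10.355, Coastal 9.302, Central 10.075.
Rounding to the nearest integer gives 12, 2, 1, 10, 9, 10 = 44 seats, so the divisor must be adjusted.
With modified divisor 776: modified quotas Lowland 12.429, West 1.747, Highland 1.351, North 10.531, Coastal 9.460, Central 10.246.
Rounding to the nearest integer: Lowland 12, West 2, Highland 1, North 11, Coastal 9, Central 10 (total 45).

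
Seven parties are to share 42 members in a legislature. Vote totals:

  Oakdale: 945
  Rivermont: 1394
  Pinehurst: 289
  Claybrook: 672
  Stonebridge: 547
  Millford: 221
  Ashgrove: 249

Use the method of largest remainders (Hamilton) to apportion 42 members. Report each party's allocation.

Standard divisor: 4317 ÷ 42 ≈ 102.786.
Standard quotas: Oakdale 9.194, Rivermont 13.562, Pinehurst 2.812, Claybrook 6.538, Stonebridge 5.322, Millford 2.150, Ashgrove 2.423.
Lower quotas: Oakdale 9, Rivermont 13, Pinehurst 2, Claybrook 6, Stonebridge 5, Millford 2, Ashgrove 2 (sum 39, leaving 3 seats).
Remainders in descending order: Pinehurst 0.812, Rivermont 0.562, Claybrook 0.538, Ashgrove 0.423, Stonebridge 0.322, Oakdale 0.194, Millford 0.150.
The surplus seats go to Pinehurst, Rivermont, Claybrook.

Oakdale=9; Rivermont=14; Pinehurst=3; Claybrook=7; Stonebridge=5; Millford=2; Ashgrove=2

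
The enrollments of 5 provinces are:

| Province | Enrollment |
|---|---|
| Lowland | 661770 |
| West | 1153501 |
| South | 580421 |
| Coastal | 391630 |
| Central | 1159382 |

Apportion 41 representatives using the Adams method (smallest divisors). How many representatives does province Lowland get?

7

Standard divisor 3946704/41 ≈ 96261.073; standard quotas: Lowland 6.875, West 11.983, South 6.030, Coastal 4.068, Central 12.044.
Rounding up gives 7, 12, 7, 5, 13 = 44 seats, so the divisor must be adjusted.
With modified divisor 101400: modified quotas Lowland 6.526, West 11.376, South 5.724, Coastal 3.862, Central 11.434.
Rounding up: Lowland 7, West 12, South 6, Coastal 4, Central 12 (total 41).
Lowland receives 7.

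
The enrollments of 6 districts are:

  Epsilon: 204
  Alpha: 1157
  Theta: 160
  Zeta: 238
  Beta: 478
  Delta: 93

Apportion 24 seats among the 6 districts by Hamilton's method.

Epsilon 2; Alpha 12; Theta 2; Zeta 2; Beta 5; Delta 1

Standard divisor: 2330 ÷ 24 ≈ 97.083.
Standard quotas: Epsilon 2.101, Alpha 11.918, Theta 1.648, Zeta 2.452, Beta 4.924, Delta 0.958.
Lower quotas: Epsilon 2, Alpha 11, Theta 1, Zeta 2, Beta 4, Delta 0 (sum 20, leaving 4 seats).
Remainders in descending order: Delta 0.958, Beta 0.924, Alpha 0.918, Theta 0.648, Zeta 0.452, Epsilon 0.101.
Largest remainders: Delta, Beta, Alpha, Theta receive the extra seats.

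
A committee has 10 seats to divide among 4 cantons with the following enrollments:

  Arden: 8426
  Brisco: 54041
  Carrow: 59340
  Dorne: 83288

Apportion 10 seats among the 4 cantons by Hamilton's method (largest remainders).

Arden: 0, Brisco: 3, Carrow: 3, Dorne: 4

The standard divisor is 205095/10 ≈ 20509.5.
Standard quotas: Arden 0.4108, Brisco 2.6349, Carrow 2.8933, Dorne 4.0609.
Lower quotas: Arden 0, Brisco 2, Carrow 2, Dorne 4 (sum 8, leaving 2 seats).
Remainders in descending order: Carrow 0.8933, Brisco 0.6349, Arden 0.4108, Dorne 0.0609.
The surplus seats go to Carrow, Brisco.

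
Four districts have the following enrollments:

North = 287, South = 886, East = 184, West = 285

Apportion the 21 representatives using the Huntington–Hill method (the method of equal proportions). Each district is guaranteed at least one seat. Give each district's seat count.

North: 4, South: 11, East: 2, West: 4

With divisor 80: modified quotas North 3.587, South 11.075, East 2.300, West 3.562.
Geometric-mean thresholds: North √(3·4)=3.464, South √(11·12)=11.489, East √(2·3)=2.449, West √(3·4)=3.464.
Each quota rounded against its threshold gives North 4, South 11, East 2, West 4 (total 21).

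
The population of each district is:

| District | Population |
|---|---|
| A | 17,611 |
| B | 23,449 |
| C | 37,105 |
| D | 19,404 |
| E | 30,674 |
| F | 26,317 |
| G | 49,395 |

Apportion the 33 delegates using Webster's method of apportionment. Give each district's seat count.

A 3; B 4; C 6; D 3; E 5; F 4; G 8

Standard divisor 203955/33 ≈ 6180.455; standard quotas: A 2.849, B 3.794, C 6.004, D 3.140, E 4.963, F 4.258, G 7.992.
Rounding to the nearest integer gives A 3, B 4, C 6, D 3, E 5, F 4, G 8 — total 33, matching the house size, so no adjustment is needed.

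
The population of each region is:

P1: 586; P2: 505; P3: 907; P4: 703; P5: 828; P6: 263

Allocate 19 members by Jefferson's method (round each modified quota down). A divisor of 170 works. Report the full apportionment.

P1=3; P2=2; P3=5; P4=4; P5=4; P6=1

With modified divisor 170: modified quotas P1 3.447, P2 2.971, P3 5.335, P4 4.135, P5 4.871, P6 1.547.
Rounding down: P1 3, P2 2, P3 5, P4 4, P5 4, P6 1 (total 19).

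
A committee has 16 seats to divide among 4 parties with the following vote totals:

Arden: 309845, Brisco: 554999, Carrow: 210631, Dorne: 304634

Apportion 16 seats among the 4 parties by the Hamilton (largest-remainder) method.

The standard divisor is 1380109/16 ≈ 86256.812.
Standard quotas: Arden 3.5921, Brisco 6.4343, Carrow 2.4419, Dorne 3.5317.
Lower quotas: Arden 3, Brisco 6, Carrow 2, Dorne 3 (sum 14, leaving 2 seats).
Remainders in descending order: Arden 0.5921, Dorne 0.5317, Carrow 0.4419, Brisco 0.4343.
Largest remainders: Arden, Dorne receive the extra seats.

Arden=4, Brisco=6, Carrow=2, Dorne=4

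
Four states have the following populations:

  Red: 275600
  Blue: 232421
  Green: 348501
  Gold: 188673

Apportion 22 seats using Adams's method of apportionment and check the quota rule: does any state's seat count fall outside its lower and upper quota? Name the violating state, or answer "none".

none

Standard quotas: Red 5.801, Blue 4.892, Green 7.335, Gold 3.971.
Adams allocation: Red 6, Blue 5, Green 7, Gold 4.
Every allocation lies between the lower and upper quota.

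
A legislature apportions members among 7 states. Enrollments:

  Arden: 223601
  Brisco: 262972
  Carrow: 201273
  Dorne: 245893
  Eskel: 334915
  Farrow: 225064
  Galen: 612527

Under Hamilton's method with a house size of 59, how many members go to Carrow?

6

The standard divisor is 2106245/59 ≈ 35699.068.
Standard quotas: Arden 6.2635, Brisco 7.3664, Carrow 5.6380, Dorne 6.8879, Eskel 9.3816, Farrow 6.3045, Galen 17.1581.
Lower quotas: Arden 6, Brisco 7, Carrow 5, Dorne 6, Eskel 9, Farrow 6, Galen 17 (sum 56, leaving 3 seats).
Remainders in descending order: Dorne 0.8879, Carrow 0.6380, Eskel 0.3816, Brisco 0.3664, Farrow 0.3045, Arden 0.2635, Galen 0.1581.
The surplus seats go to Dorne, Carrow, Eskel.
Carrow receives 6.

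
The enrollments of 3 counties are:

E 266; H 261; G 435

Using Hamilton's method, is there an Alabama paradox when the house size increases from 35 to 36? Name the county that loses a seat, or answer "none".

none

At 35 seats: E 10, H 9, G 16.
At 36 seats: E 10, H 10, G 16.
No county's allocation decreased.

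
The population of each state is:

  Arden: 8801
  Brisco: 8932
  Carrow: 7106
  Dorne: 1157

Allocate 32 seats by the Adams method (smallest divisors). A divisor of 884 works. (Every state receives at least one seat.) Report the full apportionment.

With modified divisor 884: modified quotas Arden 9.956, Brisco 10.104, Carrow 8.038, Dorne 1.309.
Rounding up: Arden 10, Brisco 11, Carrow 9, Dorne 2 (total 32).

Arden=10, Brisco=11, Carrow=9, Dorne=2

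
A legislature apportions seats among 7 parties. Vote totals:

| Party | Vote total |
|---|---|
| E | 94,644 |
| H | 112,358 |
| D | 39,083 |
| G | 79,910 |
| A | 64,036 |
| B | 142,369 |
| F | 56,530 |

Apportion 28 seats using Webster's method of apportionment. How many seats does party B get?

7

Standard divisor 588930/28 ≈ 21033.214; standard quotas: E 4.500, H 5.342, D 1.858, G 3.799, A 3.045, B 6.769, F 2.688.
Rounding to the nearest integer gives E 4, H 5, D 2, G 4, A 3, B 7, F 3 — total 28, matching the house size, so no adjustment is needed.
B receives 7.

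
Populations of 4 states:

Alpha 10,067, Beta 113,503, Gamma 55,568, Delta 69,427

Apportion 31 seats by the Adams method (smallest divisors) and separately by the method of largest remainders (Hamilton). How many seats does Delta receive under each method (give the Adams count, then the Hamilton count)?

Adams: Alpha 2, Beta 14, Gamma 7, Delta 8.
Hamilton: Alpha 1, Beta 14, Gamma 7, Delta 9.
Delta gets 8 under Adams and 9 under Hamilton.

8 and 9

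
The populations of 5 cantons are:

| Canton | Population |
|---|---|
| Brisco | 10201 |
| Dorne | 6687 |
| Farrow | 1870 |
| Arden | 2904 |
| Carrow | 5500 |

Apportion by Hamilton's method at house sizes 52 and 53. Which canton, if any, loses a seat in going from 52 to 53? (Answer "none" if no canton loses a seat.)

At 52 seats: Brisco 19, Dorne 13, Farrow 4, Arden 6, Carrow 10.
At 53 seats: Brisco 20, Dorne 13, Farrow 3, Arden 6, Carrow 11.
Farrow drops from 4 to 3.

Farrow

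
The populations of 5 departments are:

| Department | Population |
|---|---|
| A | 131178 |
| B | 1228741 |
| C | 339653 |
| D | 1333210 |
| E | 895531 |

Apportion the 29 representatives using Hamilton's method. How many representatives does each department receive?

A 1; B 9; C 2; D 10; E 7

Total 3928313; standard divisor 3928313/29 ≈ 135459.069.
Standard quotas: A 0.9684, B 9.0709, C 2.5074, D 9.8422, E 6.6111.
Lower quotas: A 0, B 9, C 2, D 9, E 6 (sum 26, leaving 3 seats).
Remainders in descending order: A 0.9684, D 0.8422, E 0.6111, C 0.5074, B 0.0709.
The surplus seats go to A, D, E.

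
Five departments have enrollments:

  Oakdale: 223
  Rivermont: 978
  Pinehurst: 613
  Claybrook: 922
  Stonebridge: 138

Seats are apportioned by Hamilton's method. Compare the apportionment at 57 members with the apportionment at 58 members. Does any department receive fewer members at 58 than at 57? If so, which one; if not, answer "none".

At 57 seats: Oakdale 5, Rivermont 19, Pinehurst 12, Claybrook 18, Stonebridge 3.
At 58 seats: Oakdale 4, Rivermont 20, Pinehurst 12, Claybrook 19, Stonebridge 3.
Oakdale drops from 5 to 4.

Oakdale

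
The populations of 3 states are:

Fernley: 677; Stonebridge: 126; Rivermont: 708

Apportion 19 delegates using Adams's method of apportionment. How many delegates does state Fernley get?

8

Standard divisor 1511/19 ≈ 79.526; standard quotas: Fernley 8.513, Stonebridge 1.584, Rivermont 8.903.
Rounding up gives 9, 2, 9 = 20 seats, so the divisor must be adjusted.
With modified divisor 87: modified quotas Fernley 7.782, Stonebridge 1.448, Rivermont 8.138.
Rounding up: Fernley 8, Stonebridge 2, Rivermont 9 (total 19).
Fernley receives 8.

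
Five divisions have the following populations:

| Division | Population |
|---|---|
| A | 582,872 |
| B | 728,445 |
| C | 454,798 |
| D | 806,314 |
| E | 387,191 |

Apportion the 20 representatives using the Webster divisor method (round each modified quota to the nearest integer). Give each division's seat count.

A 4, B 5, C 3, D 5, E 3

Standard divisor 2959620/20 ≈ 147981; standard quotas: A 3.939, B 4.923, C 3.073, D 5.449, E 2.616.
Rounding to the nearest integer gives A 4, B 5, C 3, D 5, E 3 — total 20, matching the house size, so no adjustment is needed.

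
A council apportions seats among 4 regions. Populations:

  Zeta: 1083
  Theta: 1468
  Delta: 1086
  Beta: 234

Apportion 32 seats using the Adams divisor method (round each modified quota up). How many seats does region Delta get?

9

Standard divisor 3871/32 ≈ 120.969; standard quotas: Zeta 8.953, Theta 12.135, Delta 8.978, Beta 1.934.
Rounding up gives 9, 13, 9, 2 = 33 seats, so the divisor must be adjusted.
With modified divisor 130: modified quotas Zeta 8.331, Theta 11.292, Delta 8.354, Beta 1.800.
Rounding up: Zeta 9, Theta 12, Delta 9, Beta 2 (total 32).
Delta receives 9.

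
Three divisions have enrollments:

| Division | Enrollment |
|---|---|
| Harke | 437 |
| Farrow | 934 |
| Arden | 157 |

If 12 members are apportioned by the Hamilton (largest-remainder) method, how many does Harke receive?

The standard divisor is 1528/12 ≈ 127.333.
Standard quotas: Harke 3.432, Farrow 7.335, Arden 1.233.
Lower quotas: Harke 3, Farrow 7, Arden 1 (sum 11, leaving 1 seat).
Remainders in descending order: Harke 0.432, Farrow 0.335, Arden 0.233.
The surplus seat goes to Harke.
Harke receives 4.

4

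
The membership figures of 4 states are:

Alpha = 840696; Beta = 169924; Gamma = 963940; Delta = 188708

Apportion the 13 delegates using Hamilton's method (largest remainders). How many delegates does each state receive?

Total 2163268; standard divisor 2163268/13 ≈ 166405.231.
Standard quotas: Alpha 5.0521, Beta 1.0211, Gamma 5.7927, Delta 1.1340.
Lower quotas: Alpha 5, Beta 1, Gamma 5, Delta 1 (sum 12, leaving 1 seat).
Remainders in descending order: Gamma 0.7927, Delta 0.1340, Alpha 0.0521, Beta 0.0211.
The surplus seat goes to Gamma.

Alpha: 5, Beta: 1, Gamma: 6, Delta: 1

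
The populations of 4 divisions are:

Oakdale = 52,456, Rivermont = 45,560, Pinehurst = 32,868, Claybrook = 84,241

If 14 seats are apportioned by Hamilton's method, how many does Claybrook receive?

Total 215125; standard divisor 215125/14 ≈ 15366.071.
Standard quotas: Oakdale 3.4138, Rivermont 2.9650, Pinehurst 2.1390, Claybrook 5.4823.
Lower quotas: Oakdale 3, Rivermont 2, Pinehurst 2, Claybrook 5 (sum 12, leaving 2 seats).
Remainders in descending order: Rivermont 0.9650, Claybrook 0.4823, Oakdale 0.4138, Pinehurst 0.1390.
The surplus seats go to Rivermont, Claybrook.
Claybrook receives 6.

6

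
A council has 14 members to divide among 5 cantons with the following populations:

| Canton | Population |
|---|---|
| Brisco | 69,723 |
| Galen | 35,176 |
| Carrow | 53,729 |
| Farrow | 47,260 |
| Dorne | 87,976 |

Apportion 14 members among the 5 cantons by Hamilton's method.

Brisco 3; Galen 2; Carrow 3; Farrow 2; Dorne 4

Standard divisor: 293864 ÷ 14 ≈ 20990.286.
Standard quotas: Brisco 3.3217, Galen 1.6758, Carrow 2.5597, Farrow 2.2515, Dorne 4.1913.
Lower quotas: Brisco 3, Galen 1, Carrow 2, Farrow 2, Dorne 4 (sum 12, leaving 2 seats).
Remainders in descending order: Galen 0.6758, Carrow 0.5597, Brisco 0.3217, Farrow 0.2515, Dorne 0.1913.
Largest remainders: Galen, Carrow receive the extra seats.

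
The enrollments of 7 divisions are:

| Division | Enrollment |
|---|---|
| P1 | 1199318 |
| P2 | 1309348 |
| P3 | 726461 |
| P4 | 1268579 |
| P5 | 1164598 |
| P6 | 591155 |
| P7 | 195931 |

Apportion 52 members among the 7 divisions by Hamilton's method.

The standard divisor is 6455390/52 ≈ 124142.115.
Standard quotas: P1 9.6608, P2 10.5472, P3 5.8518, P4 10.2188, P5 9.3812, P6 4.7619, P7 1.5783.
Lower quotas: P1 9, P2 10, P3 5, P4 10, P5 9, P6 4, P7 1 (sum 48, leaving 4 seats).
Remainders in descending order: P3 0.8518, P6 0.7619, P1 0.6608, P7 0.5783, P2 0.5472, P5 0.3812, P4 0.2188.
The surplus seats go to P3, P6, P1, P7.

P1=10, P2=10, P3=6, P4=10, P5=9, P6=5, P7=2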